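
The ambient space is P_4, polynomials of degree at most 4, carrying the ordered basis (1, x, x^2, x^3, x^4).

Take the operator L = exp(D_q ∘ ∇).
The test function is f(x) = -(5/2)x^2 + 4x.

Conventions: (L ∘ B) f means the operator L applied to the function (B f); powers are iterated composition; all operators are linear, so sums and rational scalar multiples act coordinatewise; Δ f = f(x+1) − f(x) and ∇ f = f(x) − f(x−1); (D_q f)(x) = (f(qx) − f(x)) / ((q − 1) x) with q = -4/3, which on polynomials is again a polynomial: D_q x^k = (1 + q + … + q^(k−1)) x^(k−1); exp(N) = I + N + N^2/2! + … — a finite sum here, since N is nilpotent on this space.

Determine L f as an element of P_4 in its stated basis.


the image equals g(x) = -(5/2)x^2 + 4x - 5

order-1 term: -5
the series for exp(D_q ∘ ∇) f terminates at order 1
exp(D_q ∘ ∇) f = -(5/2)x^2 + 4x - 5


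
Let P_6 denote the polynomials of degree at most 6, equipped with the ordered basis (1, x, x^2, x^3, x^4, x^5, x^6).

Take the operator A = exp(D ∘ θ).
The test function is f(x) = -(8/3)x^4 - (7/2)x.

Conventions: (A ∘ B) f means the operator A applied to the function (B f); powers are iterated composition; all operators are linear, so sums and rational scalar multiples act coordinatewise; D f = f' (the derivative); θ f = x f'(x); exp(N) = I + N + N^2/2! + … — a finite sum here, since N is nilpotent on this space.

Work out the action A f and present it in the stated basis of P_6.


order-1 term: -(128/3)x^3 - 7/2
order-2 term: -192x^2
order-3 term: -256x
order-4 term: -64
the series for exp(D ∘ θ) f terminates at order 4
exp(D ∘ θ) f = -(8/3)x^4 - (128/3)x^3 - 192x^2 - (519/2)x - 135/2

the image equals g(x) = -(8/3)x^4 - (128/3)x^3 - 192x^2 - (519/2)x - 135/2


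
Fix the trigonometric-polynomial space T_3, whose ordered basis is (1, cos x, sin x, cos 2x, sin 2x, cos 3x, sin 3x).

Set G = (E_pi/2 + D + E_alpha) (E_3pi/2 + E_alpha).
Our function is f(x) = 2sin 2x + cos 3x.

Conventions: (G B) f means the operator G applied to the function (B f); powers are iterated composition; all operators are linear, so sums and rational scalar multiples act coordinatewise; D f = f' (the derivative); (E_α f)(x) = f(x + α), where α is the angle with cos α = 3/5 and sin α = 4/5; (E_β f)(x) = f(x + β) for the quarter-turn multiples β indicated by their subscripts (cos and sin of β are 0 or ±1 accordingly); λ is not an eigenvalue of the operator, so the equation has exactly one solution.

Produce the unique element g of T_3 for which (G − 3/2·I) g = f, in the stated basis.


write g with unknown coordinates in the stated basis and equate coefficients in (G − 3/2·I) g = f
solving from the highest basis element down gives g = (25088/81209)cos 2x - (13516/81209)sin 2x - (79246/551847)cos 3x - (24076/183949)sin 3x
check: G g = (37632/81209)cos 2x + (142144/81209)sin 2x + (144326/183949)cos 3x - (36114/183949)sin 3x
so G g − 3/2·g = 2sin 2x + cos 3x = f ✓

the image equals g(x) = (25088/81209)cos 2x - (13516/81209)sin 2x - (79246/551847)cos 3x - (24076/183949)sin 3x


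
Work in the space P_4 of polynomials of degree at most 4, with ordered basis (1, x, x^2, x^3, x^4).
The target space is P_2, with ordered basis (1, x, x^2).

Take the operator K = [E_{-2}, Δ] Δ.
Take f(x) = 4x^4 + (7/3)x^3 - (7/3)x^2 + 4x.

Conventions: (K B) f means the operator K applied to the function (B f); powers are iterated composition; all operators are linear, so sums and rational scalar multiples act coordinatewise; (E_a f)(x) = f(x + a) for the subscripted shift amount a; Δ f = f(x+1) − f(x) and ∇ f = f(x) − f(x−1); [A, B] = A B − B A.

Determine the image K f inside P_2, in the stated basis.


the image equals g(x) = 0

Δ f = 16x^3 + 31x^2 + (55/3)x + 8
Δ Δ f = 48x^2 + 110x + 196/3
E_{-2} Δ Δ f = 48x^2 - 82x + 112/3
E_{-2} Δ f = 16x^3 - 65x^2 + (259/3)x - 98/3
Δ E_{-2} Δ f = 48x^2 - 82x + 112/3
[E_{-2}, Δ] Δ f = 0


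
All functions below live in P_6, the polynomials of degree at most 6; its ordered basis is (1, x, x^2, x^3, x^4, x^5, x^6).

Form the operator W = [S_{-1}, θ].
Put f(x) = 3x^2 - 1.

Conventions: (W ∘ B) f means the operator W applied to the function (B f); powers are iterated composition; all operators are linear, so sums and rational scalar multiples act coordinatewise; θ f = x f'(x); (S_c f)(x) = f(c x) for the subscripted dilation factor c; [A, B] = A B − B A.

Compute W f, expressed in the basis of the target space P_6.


θ f = 6x^2
S_{-1} θ f = 6x^2
S_{-1} f = 3x^2 - 1
θ S_{-1} f = 6x^2
[S_{-1}, θ] f = 0

the result is g(x) = 0


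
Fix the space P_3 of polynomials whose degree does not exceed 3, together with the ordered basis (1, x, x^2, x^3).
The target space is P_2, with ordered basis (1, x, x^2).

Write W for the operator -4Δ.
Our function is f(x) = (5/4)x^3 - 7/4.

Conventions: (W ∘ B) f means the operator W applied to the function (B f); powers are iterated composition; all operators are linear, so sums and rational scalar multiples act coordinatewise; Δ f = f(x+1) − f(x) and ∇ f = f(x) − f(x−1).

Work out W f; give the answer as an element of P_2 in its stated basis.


Δ f = (15/4)x^2 + (15/4)x + 5/4
(-4Δ) f = -15x^2 - 15x - 5

the image equals g(x) = -15x^2 - 15x - 5


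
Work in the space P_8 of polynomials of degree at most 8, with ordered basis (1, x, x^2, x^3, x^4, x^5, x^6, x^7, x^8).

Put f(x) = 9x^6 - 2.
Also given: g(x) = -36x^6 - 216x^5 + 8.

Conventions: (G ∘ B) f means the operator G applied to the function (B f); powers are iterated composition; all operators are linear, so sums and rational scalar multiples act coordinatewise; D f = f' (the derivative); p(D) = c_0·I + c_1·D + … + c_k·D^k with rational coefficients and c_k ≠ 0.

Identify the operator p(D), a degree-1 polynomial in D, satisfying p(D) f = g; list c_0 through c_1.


c_0 = -4, c_1 = -4

D^0 f = 9x^6 - 2
D^1 f = 54x^5
matching coefficients of g against c_0 f + c_1 Df + … from the top degree down determines the c_i
solution: c_0 = -4, c_1 = -4


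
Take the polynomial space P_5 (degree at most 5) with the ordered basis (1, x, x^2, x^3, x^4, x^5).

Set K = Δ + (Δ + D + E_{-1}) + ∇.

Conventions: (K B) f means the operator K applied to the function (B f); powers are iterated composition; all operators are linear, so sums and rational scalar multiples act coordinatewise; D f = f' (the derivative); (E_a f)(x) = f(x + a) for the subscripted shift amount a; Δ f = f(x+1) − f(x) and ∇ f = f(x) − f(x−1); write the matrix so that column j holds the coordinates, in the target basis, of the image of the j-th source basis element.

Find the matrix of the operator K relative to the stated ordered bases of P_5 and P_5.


image of 1: 1
image of x: x + 3
image of x^2: x^2 + 6x + 2
image of x^3: x^3 + 9x^2 + 6x + 2
image of x^4: x^4 + 12x^3 + 12x^2 + 8x + 2
image of x^5: x^5 + 15x^4 + 20x^3 + 20x^2 + 10x + 2
each image's coordinates form column j of the matrix

the matrix is [[1, 3, 2, 2, 2, 2]; [0, 1, 6, 6, 8, 10]; [0, 0, 1, 9, 12, 20]; [0, 0, 0, 1, 12, 20]; [0, 0, 0, 0, 1, 15]; [0, 0, 0, 0, 0, 1]] (rows listed top to bottom)


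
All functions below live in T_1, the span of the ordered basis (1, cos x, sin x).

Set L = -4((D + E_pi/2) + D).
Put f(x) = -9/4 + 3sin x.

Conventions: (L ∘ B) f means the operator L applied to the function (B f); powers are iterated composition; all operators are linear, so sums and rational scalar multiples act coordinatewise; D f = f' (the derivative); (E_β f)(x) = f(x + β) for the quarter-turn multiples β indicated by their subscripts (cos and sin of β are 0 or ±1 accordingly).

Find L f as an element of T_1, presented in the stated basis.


D f = 3cos x
E_pi/2 f = -9/4 + 3cos x
(D + E_pi/2) f = -9/4 + 6cos x
D f = 3cos x
((D + E_pi/2) + D) f = -9/4 + 9cos x
(-4((D + E_pi/2) + D)) f = 9 - 36cos x

g(x) = 9 - 36cos x


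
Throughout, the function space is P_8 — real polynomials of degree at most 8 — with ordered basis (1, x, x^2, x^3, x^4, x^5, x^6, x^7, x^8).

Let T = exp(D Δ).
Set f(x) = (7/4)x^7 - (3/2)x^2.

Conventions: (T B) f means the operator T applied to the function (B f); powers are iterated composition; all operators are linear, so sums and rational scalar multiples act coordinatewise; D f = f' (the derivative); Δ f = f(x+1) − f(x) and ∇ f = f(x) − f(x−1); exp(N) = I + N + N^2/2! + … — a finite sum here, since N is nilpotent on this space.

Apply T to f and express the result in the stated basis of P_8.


g(x) = (7/4)x^7 + (147/2)x^5 + (735/4)x^4 + 980x^3 + (9549/4)x^2 + 4116x + 13267/4

order-1 term: (147/2)x^5 + (735/4)x^4 + 245x^3 + (735/4)x^2 + (147/2)x + 37/4
order-2 term: 735x^3 + 2205x^2 + (5145/2)x + 2205/2
order-3 term: 1470x + 2205
the series for exp(D Δ) f terminates at order 3
exp(D Δ) f = (7/4)x^7 + (147/2)x^5 + (735/4)x^4 + 980x^3 + (9549/4)x^2 + 4116x + 13267/4


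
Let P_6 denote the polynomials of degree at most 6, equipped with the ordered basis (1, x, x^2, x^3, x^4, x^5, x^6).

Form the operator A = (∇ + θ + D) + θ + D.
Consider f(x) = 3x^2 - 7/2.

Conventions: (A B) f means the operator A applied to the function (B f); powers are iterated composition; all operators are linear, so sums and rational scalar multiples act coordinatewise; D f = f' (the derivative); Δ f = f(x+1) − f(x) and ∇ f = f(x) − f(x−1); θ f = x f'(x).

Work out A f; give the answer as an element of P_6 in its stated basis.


∇ f = 6x - 3
θ f = 6x^2
D f = 6x
(∇ + θ + D) f = 6x^2 + 12x - 3
θ f = 6x^2
D f = 6x
((∇ + θ + D) + θ + D) f = 12x^2 + 18x - 3

g(x) = 12x^2 + 18x - 3


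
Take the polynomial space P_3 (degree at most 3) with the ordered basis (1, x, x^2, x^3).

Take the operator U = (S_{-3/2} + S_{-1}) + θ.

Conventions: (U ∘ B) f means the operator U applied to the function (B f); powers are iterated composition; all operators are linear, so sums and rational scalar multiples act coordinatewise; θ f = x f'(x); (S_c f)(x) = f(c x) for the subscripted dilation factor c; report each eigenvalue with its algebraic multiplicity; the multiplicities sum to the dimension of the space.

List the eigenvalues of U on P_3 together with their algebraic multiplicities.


image of 1: 2
image of x: -(3/2)x
image of x^2: (21/4)x^2
image of x^3: -(11/8)x^3
the matrix is upper triangular; its diagonal is (2, -3/2, 21/4, -11/8)
for a triangular matrix the eigenvalues are the diagonal entries, with algebraic multiplicity their repetition count

λ = -3/2 (multiplicity 1), λ = -11/8 (multiplicity 1), λ = 2 (multiplicity 1), λ = 21/4 (multiplicity 1)


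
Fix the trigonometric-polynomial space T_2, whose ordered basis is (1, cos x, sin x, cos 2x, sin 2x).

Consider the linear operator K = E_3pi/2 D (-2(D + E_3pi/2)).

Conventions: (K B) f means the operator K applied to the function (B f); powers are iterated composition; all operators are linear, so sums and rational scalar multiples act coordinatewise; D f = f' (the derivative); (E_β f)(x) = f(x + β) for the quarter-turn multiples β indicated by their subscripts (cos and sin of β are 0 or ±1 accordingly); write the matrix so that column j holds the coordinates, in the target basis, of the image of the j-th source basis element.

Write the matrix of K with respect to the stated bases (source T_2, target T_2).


the matrix is [[0, 0, 0, 0, 0]; [0, 0, 0, 0, 0]; [0, 0, 0, 0, 0]; [0, 0, 0, -8, -4]; [0, 0, 0, 4, -8]] (rows listed top to bottom)

image of 1: 0
image of cos x: 0
image of sin x: 0
image of cos 2x: -8cos 2x + 4sin 2x
image of sin 2x: -4cos 2x - 8sin 2x
each image's coordinates form column j of the matrix


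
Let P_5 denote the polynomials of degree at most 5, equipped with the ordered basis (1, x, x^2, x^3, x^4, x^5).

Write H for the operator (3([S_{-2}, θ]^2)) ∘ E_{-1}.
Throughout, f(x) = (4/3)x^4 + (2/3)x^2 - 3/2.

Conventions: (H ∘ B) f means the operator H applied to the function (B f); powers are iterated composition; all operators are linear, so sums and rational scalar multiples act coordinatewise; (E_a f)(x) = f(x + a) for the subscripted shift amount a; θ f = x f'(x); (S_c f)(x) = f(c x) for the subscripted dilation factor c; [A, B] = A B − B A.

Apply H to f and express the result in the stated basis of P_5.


E_{-1} f = (4/3)x^4 - (16/3)x^3 + (26/3)x^2 - (20/3)x + 1/2
θ E_{-1} f = (16/3)x^4 - 16x^3 + (52/3)x^2 - (20/3)x
S_{-2} θ E_{-1} f = (256/3)x^4 + 128x^3 + (208/3)x^2 + (40/3)x
S_{-2} E_{-1} f = (64/3)x^4 + (128/3)x^3 + (104/3)x^2 + (40/3)x + 1/2
θ S_{-2} E_{-1} f = (256/3)x^4 + 128x^3 + (208/3)x^2 + (40/3)x
[S_{-2}, θ] E_{-1} f = 0
θ [S_{-2}, θ] E_{-1} f = 0
S_{-2} θ [S_{-2}, θ] E_{-1} f = 0
S_{-2} [S_{-2}, θ] E_{-1} f = 0
θ S_{-2} [S_{-2}, θ] E_{-1} f = 0
[S_{-2}, θ] [S_{-2}, θ] E_{-1} f = 0
(3([S_{-2}, θ]^2)) E_{-1} f = 0

the image equals g(x) = 0


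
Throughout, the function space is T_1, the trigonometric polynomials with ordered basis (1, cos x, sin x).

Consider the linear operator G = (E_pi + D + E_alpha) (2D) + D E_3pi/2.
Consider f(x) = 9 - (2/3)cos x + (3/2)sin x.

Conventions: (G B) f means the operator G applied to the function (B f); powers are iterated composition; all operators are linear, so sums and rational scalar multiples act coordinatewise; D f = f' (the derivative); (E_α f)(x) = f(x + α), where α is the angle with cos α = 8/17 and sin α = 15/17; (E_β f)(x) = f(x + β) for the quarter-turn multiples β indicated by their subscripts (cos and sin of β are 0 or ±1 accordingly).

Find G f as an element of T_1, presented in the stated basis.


D f = (3/2)cos x + (2/3)sin x
(2D) f = 3cos x + (4/3)sin x
E_pi (2D) f = -3cos x - (4/3)sin x
D (2D) f = (4/3)cos x - 3sin x
E_alpha (2D) f = (44/17)cos x - (103/51)sin x
(E_pi + D + E_alpha) (2D) f = (47/51)cos x - (108/17)sin x
E_3pi/2 f = 9 - (3/2)cos x - (2/3)sin x
D E_3pi/2 f = -(2/3)cos x + (3/2)sin x
((E_pi + D + E_alpha) (2D) + D E_3pi/2) f = (13/51)cos x - (165/34)sin x

g(x) = (13/51)cos x - (165/34)sin x


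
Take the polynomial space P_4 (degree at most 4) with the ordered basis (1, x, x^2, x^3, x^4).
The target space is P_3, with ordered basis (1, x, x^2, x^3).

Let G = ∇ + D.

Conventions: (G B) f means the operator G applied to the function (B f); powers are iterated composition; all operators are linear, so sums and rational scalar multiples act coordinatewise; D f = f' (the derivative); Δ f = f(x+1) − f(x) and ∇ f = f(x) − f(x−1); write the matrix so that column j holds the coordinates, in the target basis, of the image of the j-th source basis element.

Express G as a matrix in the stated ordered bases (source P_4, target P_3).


image of 1: 0
image of x: 2
image of x^2: 4x - 1
image of x^3: 6x^2 - 3x + 1
image of x^4: 8x^3 - 6x^2 + 4x - 1
each image's coordinates form column j of the matrix

the matrix is [[0, 2, -1, 1, -1]; [0, 0, 4, -3, 4]; [0, 0, 0, 6, -6]; [0, 0, 0, 0, 8]] (rows listed top to bottom)


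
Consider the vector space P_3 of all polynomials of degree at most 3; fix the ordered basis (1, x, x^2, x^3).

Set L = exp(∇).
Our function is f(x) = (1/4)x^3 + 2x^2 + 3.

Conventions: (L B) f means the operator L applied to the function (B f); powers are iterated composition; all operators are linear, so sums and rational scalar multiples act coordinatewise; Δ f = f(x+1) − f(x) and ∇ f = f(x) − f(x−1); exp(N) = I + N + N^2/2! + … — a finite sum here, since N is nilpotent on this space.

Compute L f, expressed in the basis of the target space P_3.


order-1 term: (3/4)x^2 + (13/4)x - 7/4
order-2 term: (3/4)x + 5/4
order-3 term: 1/4
the series for exp(∇) f terminates at order 3
exp(∇) f = (1/4)x^3 + (11/4)x^2 + 4x + 11/4

the result is g(x) = (1/4)x^3 + (11/4)x^2 + 4x + 11/4


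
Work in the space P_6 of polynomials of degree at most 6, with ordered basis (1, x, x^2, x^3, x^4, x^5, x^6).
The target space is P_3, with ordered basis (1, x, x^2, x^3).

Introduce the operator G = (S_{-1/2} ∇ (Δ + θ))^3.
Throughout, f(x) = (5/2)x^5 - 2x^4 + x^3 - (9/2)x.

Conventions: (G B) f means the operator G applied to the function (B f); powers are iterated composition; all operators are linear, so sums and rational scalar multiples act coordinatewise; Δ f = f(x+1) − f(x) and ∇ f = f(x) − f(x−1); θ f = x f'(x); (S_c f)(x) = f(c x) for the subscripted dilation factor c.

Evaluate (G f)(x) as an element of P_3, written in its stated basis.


Δ f = (25/2)x^4 + 17x^3 + 16x^2 + (15/2)x - 3
θ f = (25/2)x^5 - 8x^4 + 3x^3 - (9/2)x
(Δ + θ) f = (25/2)x^5 + (9/2)x^4 + 20x^3 + 16x^2 + 3x - 3
∇ (Δ + θ) f = (125/2)x^4 - 107x^3 + 158x^2 - (145/2)x + 15
S_{-1/2} ∇ (Δ + θ) f = (125/32)x^4 + (107/8)x^3 + (79/2)x^2 + (145/4)x + 15
Δ (S_{-1/2} ∇ (Δ + θ)) f = (125/8)x^3 + (1017/16)x^2 + (539/4)x + 2977/32
θ (S_{-1/2} ∇ (Δ + θ)) f = (125/8)x^4 + (321/8)x^3 + 79x^2 + (145/4)x
(Δ + θ) (S_{-1/2} ∇ (Δ + θ)) f = (125/8)x^4 + (223/4)x^3 + (2281/16)x^2 + 171x + 2977/32
∇ (Δ + θ) (S_{-1/2} ∇ (Δ + θ)) f = (125/2)x^3 + (147/2)x^2 + (1443/8)x + 1097/16
S_{-1/2} ∇ (Δ + θ) (S_{-1/2} ∇ (Δ + θ)) f = -(125/16)x^3 + (147/8)x^2 - (1443/16)x + 1097/16
Δ (S_{-1/2} ∇ (Δ + θ)) (S_{-1/2} ∇ (Δ + θ)) f = -(375/16)x^2 + (213/16)x - 637/8
θ (S_{-1/2} ∇ (Δ + θ)) (S_{-1/2} ∇ (Δ + θ)) f = -(375/16)x^3 + (147/4)x^2 - (1443/16)x
(Δ + θ) (S_{-1/2} ∇ (Δ + θ)) (S_{-1/2} ∇ (Δ + θ)) f = -(375/16)x^3 + (213/16)x^2 - (615/8)x - 637/8
∇ (Δ + θ) (S_{-1/2} ∇ (Δ + θ)) (S_{-1/2} ∇ (Δ + θ)) f = -(1125/16)x^2 + (1551/16)x - 909/8
S_{-1/2} ∇ (Δ + θ) (S_{-1/2} ∇ (Δ + θ)) (S_{-1/2} ∇ (Δ + θ)) f = -(1125/64)x^2 - (1551/32)x - 909/8

the image equals g(x) = -(1125/64)x^2 - (1551/32)x - 909/8


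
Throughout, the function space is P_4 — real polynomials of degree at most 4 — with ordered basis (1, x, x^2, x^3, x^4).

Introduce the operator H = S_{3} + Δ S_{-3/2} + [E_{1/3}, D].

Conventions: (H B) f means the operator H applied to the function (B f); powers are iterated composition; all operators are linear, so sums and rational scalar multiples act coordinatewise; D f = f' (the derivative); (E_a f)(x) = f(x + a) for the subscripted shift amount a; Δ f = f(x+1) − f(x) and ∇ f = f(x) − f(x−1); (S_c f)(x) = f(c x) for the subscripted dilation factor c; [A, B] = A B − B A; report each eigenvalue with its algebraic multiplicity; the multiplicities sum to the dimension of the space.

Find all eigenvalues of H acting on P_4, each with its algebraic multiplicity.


λ = 1 (multiplicity 1), λ = 3 (multiplicity 1), λ = 9 (multiplicity 1), λ = 27 (multiplicity 1), λ = 81 (multiplicity 1)

image of 1: 1
image of x: 3x - 3/2
image of x^2: 9x^2 + (9/2)x + 9/4
image of x^3: 27x^3 - (81/8)x^2 - (81/8)x - 27/8
image of x^4: 81x^4 + (81/4)x^3 + (243/8)x^2 + (81/4)x + 81/16
the matrix is upper triangular; its diagonal is (1, 3, 9, 27, 81)
for a triangular matrix the eigenvalues are the diagonal entries, with algebraic multiplicity their repetition count


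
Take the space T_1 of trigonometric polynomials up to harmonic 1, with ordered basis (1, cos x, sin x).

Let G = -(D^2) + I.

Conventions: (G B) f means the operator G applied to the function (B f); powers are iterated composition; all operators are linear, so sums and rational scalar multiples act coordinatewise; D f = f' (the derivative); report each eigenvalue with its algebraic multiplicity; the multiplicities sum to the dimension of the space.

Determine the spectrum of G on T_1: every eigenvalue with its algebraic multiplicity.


image of 1: 1
image of cos x: 2cos x
image of sin x: 2sin x
the matrix is diagonal; its diagonal is (1, 2, 2)
for a triangular matrix the eigenvalues are the diagonal entries, with algebraic multiplicity their repetition count

λ = 1 (multiplicity 1), λ = 2 (multiplicity 2)


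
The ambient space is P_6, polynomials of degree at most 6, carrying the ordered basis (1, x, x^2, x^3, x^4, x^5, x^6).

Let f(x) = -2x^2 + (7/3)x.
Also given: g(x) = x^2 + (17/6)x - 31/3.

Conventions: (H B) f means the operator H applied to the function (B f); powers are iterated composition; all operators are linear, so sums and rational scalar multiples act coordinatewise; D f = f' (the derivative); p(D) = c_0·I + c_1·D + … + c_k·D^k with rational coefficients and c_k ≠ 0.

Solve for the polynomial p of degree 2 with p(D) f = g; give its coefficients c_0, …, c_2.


p(D) = -(1/2)·I − D + 2·D^2, i.e. c_0 = -1/2, c_1 = -1, c_2 = 2

D^0 f = -2x^2 + (7/3)x
D^1 f = -4x + 7/3
D^2 f = -4
matching coefficients of g against c_0 f + c_1 Df + … from the top degree down determines the c_i
solution: c_0 = -1/2, c_1 = -1, c_2 = 2


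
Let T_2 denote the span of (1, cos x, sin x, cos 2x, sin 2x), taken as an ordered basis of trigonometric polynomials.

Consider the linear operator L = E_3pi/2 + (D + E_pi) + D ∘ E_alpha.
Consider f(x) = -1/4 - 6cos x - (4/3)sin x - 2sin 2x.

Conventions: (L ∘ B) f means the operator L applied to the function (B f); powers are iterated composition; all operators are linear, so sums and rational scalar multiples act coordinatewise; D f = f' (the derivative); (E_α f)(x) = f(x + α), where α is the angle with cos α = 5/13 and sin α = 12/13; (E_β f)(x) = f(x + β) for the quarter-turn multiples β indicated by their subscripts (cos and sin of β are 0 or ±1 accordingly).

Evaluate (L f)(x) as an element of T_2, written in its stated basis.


the result is g(x) = -1/2 + (430/39)cos x + (190/39)sin x - (200/169)cos 2x + (480/169)sin 2x

E_3pi/2 f = -1/4 + (4/3)cos x - 6sin x + 2sin 2x
D f = -(4/3)cos x + 6sin x - 4cos 2x
E_pi f = -1/4 + 6cos x + (4/3)sin x - 2sin 2x
(D + E_pi) f = -1/4 + (14/3)cos x + (22/3)sin x - 4cos 2x - 2sin 2x
E_alpha f = -1/4 - (46/13)cos x + (196/39)sin x - (240/169)cos 2x + (238/169)sin 2x
D E_alpha f = (196/39)cos x + (46/13)sin x + (476/169)cos 2x + (480/169)sin 2x
(E_3pi/2 + (D + E_pi) + D ∘ E_alpha) f = -1/2 + (430/39)cos x + (190/39)sin x - (200/169)cos 2x + (480/169)sin 2x


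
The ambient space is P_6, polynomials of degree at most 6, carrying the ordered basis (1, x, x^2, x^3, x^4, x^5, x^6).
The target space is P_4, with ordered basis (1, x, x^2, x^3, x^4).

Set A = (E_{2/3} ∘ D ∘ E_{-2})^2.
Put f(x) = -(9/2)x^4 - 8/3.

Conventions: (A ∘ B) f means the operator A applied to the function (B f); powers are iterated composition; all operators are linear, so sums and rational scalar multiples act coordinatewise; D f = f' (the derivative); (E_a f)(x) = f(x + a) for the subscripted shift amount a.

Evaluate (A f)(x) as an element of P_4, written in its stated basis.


g(x) = -54x^2 + 288x - 384

E_{-2} f = -(9/2)x^4 + 36x^3 - 108x^2 + 144x - 224/3
D E_{-2} f = -18x^3 + 108x^2 - 216x + 144
E_{2/3} (D ∘ E_{-2}) f = -18x^3 + 72x^2 - 96x + 128/3
E_{-2} (E_{2/3} ∘ D ∘ E_{-2}) f = -18x^3 + 180x^2 - 600x + 2000/3
D E_{-2} (E_{2/3} ∘ D ∘ E_{-2}) f = -54x^2 + 360x - 600
E_{2/3} (D ∘ E_{-2}) (E_{2/3} ∘ D ∘ E_{-2}) f = -54x^2 + 288x - 384


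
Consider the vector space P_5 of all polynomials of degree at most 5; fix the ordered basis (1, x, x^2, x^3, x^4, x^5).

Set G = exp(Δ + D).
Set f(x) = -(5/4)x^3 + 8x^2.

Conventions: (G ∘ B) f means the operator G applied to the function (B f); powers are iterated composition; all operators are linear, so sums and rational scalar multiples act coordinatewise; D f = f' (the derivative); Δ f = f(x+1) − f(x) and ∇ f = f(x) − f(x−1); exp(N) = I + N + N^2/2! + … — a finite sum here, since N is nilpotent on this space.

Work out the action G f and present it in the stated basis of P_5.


g(x) = -(5/4)x^3 + (1/2)x^2 + (53/4)x + 85/4

order-1 term: -(15/2)x^2 + (113/4)x + 27/4
order-2 term: -15x + 49/2
order-3 term: -10
the series for exp(Δ + D) f terminates at order 3
exp(Δ + D) f = -(5/4)x^3 + (1/2)x^2 + (53/4)x + 85/4


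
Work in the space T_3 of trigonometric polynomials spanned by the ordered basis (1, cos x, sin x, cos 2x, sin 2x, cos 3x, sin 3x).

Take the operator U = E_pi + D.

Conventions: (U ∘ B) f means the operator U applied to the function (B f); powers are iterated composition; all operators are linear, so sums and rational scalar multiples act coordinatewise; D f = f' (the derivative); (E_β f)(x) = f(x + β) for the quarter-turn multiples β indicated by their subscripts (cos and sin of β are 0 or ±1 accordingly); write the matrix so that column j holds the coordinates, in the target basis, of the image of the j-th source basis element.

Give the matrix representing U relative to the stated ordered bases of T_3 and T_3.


image of 1: 1
image of cos x: -cos x - sin x
image of sin x: cos x - sin x
image of cos 2x: cos 2x - 2sin 2x
image of sin 2x: 2cos 2x + sin 2x
image of cos 3x: -cos 3x - 3sin 3x
image of sin 3x: 3cos 3x - sin 3x
each image's coordinates form column j of the matrix

the matrix is [[1, 0, 0, 0, 0, 0, 0]; [0, -1, 1, 0, 0, 0, 0]; [0, -1, -1, 0, 0, 0, 0]; [0, 0, 0, 1, 2, 0, 0]; [0, 0, 0, -2, 1, 0, 0]; [0, 0, 0, 0, 0, -1, 3]; [0, 0, 0, 0, 0, -3, -1]] (rows listed top to bottom)


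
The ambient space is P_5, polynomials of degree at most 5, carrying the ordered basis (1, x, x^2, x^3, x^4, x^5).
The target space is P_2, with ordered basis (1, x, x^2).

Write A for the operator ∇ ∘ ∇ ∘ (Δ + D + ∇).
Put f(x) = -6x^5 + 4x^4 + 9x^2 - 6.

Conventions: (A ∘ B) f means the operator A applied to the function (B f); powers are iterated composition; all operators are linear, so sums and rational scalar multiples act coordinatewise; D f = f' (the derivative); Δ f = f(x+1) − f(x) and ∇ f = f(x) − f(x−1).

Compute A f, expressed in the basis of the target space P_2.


the image equals g(x) = -1080x^2 + 2448x - 1788

Δ f = -30x^4 - 44x^3 - 36x^2 + 4x + 7
D f = -30x^4 + 16x^3 + 18x
∇ f = -30x^4 + 76x^3 - 84x^2 + 64x - 19
(Δ + D + ∇) f = -90x^4 + 48x^3 - 120x^2 + 86x - 12
∇ (Δ + D + ∇) f = -360x^3 + 684x^2 - 744x + 344
∇ ∇ (Δ + D + ∇) f = -1080x^2 + 2448x - 1788


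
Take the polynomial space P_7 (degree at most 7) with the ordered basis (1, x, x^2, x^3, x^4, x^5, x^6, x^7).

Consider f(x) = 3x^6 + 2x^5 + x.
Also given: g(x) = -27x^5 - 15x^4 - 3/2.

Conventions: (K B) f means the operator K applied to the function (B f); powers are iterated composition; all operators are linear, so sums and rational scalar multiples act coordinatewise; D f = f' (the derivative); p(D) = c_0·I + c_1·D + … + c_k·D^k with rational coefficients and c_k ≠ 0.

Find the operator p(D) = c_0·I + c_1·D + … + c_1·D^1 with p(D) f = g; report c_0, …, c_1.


D^0 f = 3x^6 + 2x^5 + x
D^1 f = 18x^5 + 10x^4 + 1
matching coefficients of g against c_0 f + c_1 Df + … from the top degree down determines the c_i
solution: c_0 = 0, c_1 = -3/2

c_0 = 0, c_1 = -3/2


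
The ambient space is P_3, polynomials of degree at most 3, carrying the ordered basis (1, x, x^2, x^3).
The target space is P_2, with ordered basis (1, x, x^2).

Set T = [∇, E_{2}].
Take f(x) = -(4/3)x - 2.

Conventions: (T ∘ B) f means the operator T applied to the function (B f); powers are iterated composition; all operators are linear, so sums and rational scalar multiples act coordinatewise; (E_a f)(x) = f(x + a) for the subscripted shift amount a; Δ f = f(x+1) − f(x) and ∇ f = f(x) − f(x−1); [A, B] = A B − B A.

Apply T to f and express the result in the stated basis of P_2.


E_{2} f = -(4/3)x - 14/3
∇ E_{2} f = -4/3
∇ f = -4/3
E_{2} ∇ f = -4/3
[∇, E_{2}] f = 0

the result is g(x) = 0


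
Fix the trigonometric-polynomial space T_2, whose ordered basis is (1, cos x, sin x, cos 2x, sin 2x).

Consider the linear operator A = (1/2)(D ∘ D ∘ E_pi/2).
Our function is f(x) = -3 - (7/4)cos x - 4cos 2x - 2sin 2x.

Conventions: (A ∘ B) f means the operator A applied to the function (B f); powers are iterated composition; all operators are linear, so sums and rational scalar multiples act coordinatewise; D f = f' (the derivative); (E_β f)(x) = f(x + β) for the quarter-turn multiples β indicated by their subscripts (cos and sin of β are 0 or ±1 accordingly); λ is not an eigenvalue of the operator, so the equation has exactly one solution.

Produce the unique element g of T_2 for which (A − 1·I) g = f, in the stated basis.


write g with unknown coordinates in the stated basis and equate coefficients in (A − 1·I) g = f
solving from the highest basis element down gives g = 3 + (7/5)cos x + (7/10)sin x - 4cos 2x - 2sin 2x
check: A g = -(7/20)cos x + (7/10)sin x - 8cos 2x - 4sin 2x
so A g − 1·g = -3 - (7/4)cos x - 4cos 2x - 2sin 2x = f ✓

g(x) = 3 + (7/5)cos x + (7/10)sin x - 4cos 2x - 2sin 2x


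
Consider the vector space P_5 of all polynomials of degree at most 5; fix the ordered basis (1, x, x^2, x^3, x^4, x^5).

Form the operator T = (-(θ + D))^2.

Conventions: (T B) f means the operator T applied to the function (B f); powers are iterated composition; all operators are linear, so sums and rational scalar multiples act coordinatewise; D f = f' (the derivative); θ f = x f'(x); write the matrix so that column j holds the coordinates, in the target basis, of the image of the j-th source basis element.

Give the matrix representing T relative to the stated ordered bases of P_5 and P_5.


image of 1: 0
image of x: x + 1
image of x^2: 4x^2 + 6x + 2
image of x^3: 9x^3 + 15x^2 + 6x
image of x^4: 16x^4 + 28x^3 + 12x^2
image of x^5: 25x^5 + 45x^4 + 20x^3
each image's coordinates form column j of the matrix

the matrix is [[0, 1, 2, 0, 0, 0]; [0, 1, 6, 6, 0, 0]; [0, 0, 4, 15, 12, 0]; [0, 0, 0, 9, 28, 20]; [0, 0, 0, 0, 16, 45]; [0, 0, 0, 0, 0, 25]] (rows listed top to bottom)


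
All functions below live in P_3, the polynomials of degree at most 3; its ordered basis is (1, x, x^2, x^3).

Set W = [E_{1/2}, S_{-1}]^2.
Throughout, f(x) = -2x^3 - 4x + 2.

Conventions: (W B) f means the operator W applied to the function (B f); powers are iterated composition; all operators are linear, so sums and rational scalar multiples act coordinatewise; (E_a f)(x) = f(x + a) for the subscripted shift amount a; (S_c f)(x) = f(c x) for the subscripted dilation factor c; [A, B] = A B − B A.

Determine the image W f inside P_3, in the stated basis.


the image equals g(x) = 12x

S_{-1} f = 2x^3 + 4x + 2
E_{1/2} S_{-1} f = 2x^3 + 3x^2 + (11/2)x + 17/4
E_{1/2} f = -2x^3 - 3x^2 - (11/2)x - 1/4
S_{-1} E_{1/2} f = 2x^3 - 3x^2 + (11/2)x - 1/4
[E_{1/2}, S_{-1}] f = 6x^2 + 9/2
S_{-1} [E_{1/2}, S_{-1}] f = 6x^2 + 9/2
E_{1/2} S_{-1} [E_{1/2}, S_{-1}] f = 6x^2 + 6x + 6
E_{1/2} [E_{1/2}, S_{-1}] f = 6x^2 + 6x + 6
S_{-1} E_{1/2} [E_{1/2}, S_{-1}] f = 6x^2 - 6x + 6
[E_{1/2}, S_{-1}] [E_{1/2}, S_{-1}] f = 12x


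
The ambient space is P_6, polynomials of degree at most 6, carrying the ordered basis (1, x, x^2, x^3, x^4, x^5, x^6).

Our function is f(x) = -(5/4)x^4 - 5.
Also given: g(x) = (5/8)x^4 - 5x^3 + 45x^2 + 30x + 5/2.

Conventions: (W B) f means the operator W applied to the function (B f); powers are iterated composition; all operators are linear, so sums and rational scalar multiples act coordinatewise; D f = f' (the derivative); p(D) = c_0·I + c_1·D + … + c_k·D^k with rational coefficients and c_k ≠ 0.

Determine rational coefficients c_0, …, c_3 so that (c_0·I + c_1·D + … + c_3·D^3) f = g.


c_0 = -1/2, c_1 = 1, c_2 = -3, c_3 = -1

D^0 f = -(5/4)x^4 - 5
D^1 f = -5x^3
D^2 f = -15x^2
D^3 f = -30x
matching coefficients of g against c_0 f + c_1 Df + … from the top degree down determines the c_i
solution: c_0 = -1/2, c_1 = 1, c_2 = -3, c_3 = -1


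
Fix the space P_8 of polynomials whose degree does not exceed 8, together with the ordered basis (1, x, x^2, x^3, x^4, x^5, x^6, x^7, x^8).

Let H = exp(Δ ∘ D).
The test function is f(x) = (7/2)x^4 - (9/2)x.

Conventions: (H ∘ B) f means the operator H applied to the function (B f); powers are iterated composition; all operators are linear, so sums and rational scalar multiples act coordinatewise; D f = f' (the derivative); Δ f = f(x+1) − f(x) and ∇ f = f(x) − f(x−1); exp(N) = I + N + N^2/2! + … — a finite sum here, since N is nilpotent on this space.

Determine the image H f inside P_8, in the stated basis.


the image equals g(x) = (7/2)x^4 + 42x^2 + (75/2)x + 56

order-1 term: 42x^2 + 42x + 14
order-2 term: 42
the series for exp(Δ ∘ D) f terminates at order 2
exp(Δ ∘ D) f = (7/2)x^4 + 42x^2 + (75/2)x + 56


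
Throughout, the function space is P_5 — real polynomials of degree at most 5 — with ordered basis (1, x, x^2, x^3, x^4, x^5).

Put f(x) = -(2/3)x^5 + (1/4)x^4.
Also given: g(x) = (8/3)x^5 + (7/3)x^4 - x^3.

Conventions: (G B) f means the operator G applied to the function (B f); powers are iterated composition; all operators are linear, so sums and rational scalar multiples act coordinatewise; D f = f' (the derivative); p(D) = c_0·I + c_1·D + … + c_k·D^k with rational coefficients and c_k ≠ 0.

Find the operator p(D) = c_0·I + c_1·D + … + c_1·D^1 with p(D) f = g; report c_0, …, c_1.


D^0 f = -(2/3)x^5 + (1/4)x^4
D^1 f = -(10/3)x^4 + x^3
matching coefficients of g against c_0 f + c_1 Df + … from the top degree down determines the c_i
solution: c_0 = -4, c_1 = -1

c_0 = -4, c_1 = -1


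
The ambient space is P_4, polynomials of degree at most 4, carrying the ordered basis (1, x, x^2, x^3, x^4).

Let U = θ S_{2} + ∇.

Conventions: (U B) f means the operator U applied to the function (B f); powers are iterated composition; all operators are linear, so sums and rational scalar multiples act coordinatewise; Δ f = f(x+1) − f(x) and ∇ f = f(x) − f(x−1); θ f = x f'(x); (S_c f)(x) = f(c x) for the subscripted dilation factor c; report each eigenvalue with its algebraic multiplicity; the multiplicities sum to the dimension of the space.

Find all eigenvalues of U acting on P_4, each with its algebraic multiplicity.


λ = 0 (multiplicity 1), λ = 2 (multiplicity 1), λ = 8 (multiplicity 1), λ = 24 (multiplicity 1), λ = 64 (multiplicity 1)

image of 1: 0
image of x: 2x + 1
image of x^2: 8x^2 + 2x - 1
image of x^3: 24x^3 + 3x^2 - 3x + 1
image of x^4: 64x^4 + 4x^3 - 6x^2 + 4x - 1
the matrix is upper triangular; its diagonal is (0, 2, 8, 24, 64)
for a triangular matrix the eigenvalues are the diagonal entries, with algebraic multiplicity their repetition count


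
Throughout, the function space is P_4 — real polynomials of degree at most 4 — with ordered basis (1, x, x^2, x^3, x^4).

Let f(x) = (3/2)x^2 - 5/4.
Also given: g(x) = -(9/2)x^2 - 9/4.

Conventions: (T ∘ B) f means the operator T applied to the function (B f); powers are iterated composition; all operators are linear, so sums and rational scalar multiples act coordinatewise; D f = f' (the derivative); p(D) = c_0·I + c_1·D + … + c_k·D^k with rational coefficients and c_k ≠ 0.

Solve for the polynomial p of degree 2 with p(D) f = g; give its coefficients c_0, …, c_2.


D^0 f = (3/2)x^2 - 5/4
D^1 f = 3x
D^2 f = 3
matching coefficients of g against c_0 f + c_1 Df + … from the top degree down determines the c_i
solution: c_0 = -3, c_1 = 0, c_2 = -2

p(D) = -3·I − 2·D^2, i.e. c_0 = -3, c_1 = 0, c_2 = -2


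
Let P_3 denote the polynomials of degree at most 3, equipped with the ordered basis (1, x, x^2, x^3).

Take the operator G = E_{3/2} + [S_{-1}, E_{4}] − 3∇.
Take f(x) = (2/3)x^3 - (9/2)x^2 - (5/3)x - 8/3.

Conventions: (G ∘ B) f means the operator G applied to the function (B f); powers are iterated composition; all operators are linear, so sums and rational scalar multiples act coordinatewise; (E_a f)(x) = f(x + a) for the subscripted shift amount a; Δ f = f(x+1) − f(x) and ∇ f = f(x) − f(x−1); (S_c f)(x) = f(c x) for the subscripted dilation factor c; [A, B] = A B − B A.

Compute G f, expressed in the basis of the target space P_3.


the result is g(x) = (2/3)x^3 + (17/2)x^2 + (283/3)x + 1163/24

E_{3/2} f = (2/3)x^3 - (3/2)x^2 - (32/3)x - 313/24
E_{4} f = (2/3)x^3 + (7/2)x^2 - (17/3)x - 116/3
S_{-1} E_{4} f = -(2/3)x^3 + (7/2)x^2 + (17/3)x - 116/3
S_{-1} f = -(2/3)x^3 - (9/2)x^2 + (5/3)x - 8/3
E_{4} S_{-1} f = -(2/3)x^3 - (25/2)x^2 - (199/3)x - 332/3
[S_{-1}, E_{4}] f = 16x^2 + 72x + 72
∇ f = 2x^2 - 11x + 7/2
(-3∇) f = -6x^2 + 33x - 21/2
(E_{3/2} + [S_{-1}, E_{4}] − 3∇) f = (2/3)x^3 + (17/2)x^2 + (283/3)x + 1163/24


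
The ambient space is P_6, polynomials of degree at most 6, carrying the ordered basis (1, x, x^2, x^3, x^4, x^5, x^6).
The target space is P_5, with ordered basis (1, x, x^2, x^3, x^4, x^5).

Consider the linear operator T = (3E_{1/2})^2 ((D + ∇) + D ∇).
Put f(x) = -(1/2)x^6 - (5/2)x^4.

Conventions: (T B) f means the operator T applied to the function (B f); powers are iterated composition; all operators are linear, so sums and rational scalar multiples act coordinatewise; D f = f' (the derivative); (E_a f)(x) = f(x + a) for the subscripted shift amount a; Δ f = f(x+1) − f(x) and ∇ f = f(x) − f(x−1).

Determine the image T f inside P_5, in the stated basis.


g(x) = -54x^5 - (675/2)x^4 - 810x^3 - (2565/2)x^2 - 927x - 261

D f = -3x^5 - 10x^3
∇ f = -3x^5 + (15/2)x^4 - 20x^3 + (45/2)x^2 - 13x + 3
(D + ∇) f = -6x^5 + (15/2)x^4 - 30x^3 + (45/2)x^2 - 13x + 3
∇ f = -3x^5 + (15/2)x^4 - 20x^3 + (45/2)x^2 - 13x + 3
D ∇ f = -15x^4 + 30x^3 - 60x^2 + 45x - 13
((D + ∇) + D ∇) f = -6x^5 - (15/2)x^4 - (75/2)x^2 + 32x - 10
E_{1/2} ((D + ∇) + D ∇) f = -6x^5 - (45/2)x^4 - 30x^3 - (225/4)x^2 - (89/8)x - 129/32
(3E_{1/2}) ((D + ∇) + D ∇) f = -18x^5 - (135/2)x^4 - 90x^3 - (675/4)x^2 - (267/8)x - 387/32
E_{1/2} (3E_{1/2}) ((D + ∇) + D ∇) f = -18x^5 - (225/2)x^4 - 270x^3 - (855/2)x^2 - 309x - 87
(3E_{1/2}) (3E_{1/2}) ((D + ∇) + D ∇) f = -54x^5 - (675/2)x^4 - 810x^3 - (2565/2)x^2 - 927x - 261


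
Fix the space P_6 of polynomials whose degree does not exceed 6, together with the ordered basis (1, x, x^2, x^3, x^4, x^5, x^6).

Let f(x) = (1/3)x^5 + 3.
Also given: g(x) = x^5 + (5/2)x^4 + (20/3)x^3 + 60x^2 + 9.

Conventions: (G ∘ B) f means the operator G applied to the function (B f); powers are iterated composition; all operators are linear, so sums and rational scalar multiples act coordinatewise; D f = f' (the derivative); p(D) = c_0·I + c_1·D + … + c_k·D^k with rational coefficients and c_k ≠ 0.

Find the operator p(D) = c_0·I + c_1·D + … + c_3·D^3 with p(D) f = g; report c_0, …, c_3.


D^0 f = (1/3)x^5 + 3
D^1 f = (5/3)x^4
D^2 f = (20/3)x^3
D^3 f = 20x^2
matching coefficients of g against c_0 f + c_1 Df + … from the top degree down determines the c_i
solution: c_0 = 3, c_1 = 3/2, c_2 = 1, c_3 = 3

c_0 = 3, c_1 = 3/2, c_2 = 1, c_3 = 3


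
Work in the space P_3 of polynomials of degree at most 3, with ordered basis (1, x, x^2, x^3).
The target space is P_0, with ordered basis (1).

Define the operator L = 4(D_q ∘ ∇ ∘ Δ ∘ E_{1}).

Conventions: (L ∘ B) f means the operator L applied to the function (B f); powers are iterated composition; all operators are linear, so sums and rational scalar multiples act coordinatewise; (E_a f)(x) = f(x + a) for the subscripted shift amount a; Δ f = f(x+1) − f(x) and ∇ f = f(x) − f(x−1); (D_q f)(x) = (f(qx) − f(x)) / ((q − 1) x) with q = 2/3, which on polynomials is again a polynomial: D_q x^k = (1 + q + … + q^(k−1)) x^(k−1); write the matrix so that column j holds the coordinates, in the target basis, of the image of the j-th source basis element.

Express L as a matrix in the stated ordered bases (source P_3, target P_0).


image of 1: 0
image of x: 0
image of x^2: 0
image of x^3: 24
each image's coordinates form column j of the matrix

the matrix is [[0, 0, 0, 24]] (rows listed top to bottom)


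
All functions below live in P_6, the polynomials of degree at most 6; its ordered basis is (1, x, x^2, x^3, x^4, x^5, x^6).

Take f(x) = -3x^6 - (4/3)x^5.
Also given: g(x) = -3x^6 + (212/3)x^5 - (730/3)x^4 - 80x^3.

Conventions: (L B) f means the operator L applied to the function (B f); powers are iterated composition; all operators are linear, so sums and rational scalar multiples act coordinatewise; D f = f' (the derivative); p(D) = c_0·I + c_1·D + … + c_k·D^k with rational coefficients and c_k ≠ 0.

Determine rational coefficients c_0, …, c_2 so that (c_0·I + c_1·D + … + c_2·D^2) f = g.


D^0 f = -3x^6 - (4/3)x^5
D^1 f = -18x^5 - (20/3)x^4
D^2 f = -90x^4 - (80/3)x^3
matching coefficients of g against c_0 f + c_1 Df + … from the top degree down determines the c_i
solution: c_0 = 1, c_1 = -4, c_2 = 3

p(D) = I − 4·D + 3·D^2, i.e. c_0 = 1, c_1 = -4, c_2 = 3
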